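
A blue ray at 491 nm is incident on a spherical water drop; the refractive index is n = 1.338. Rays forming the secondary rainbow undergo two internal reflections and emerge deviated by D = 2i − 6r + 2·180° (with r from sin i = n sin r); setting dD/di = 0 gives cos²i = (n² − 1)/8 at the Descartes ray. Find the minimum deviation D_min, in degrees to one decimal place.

232.2°

cos²i = (1.79024 − 1)/8 = 0.09878; i = arccos(0.31429) = 71.682°.
sin r = sin 71.682°/1.338 = 0.70951; r = 45.195°.
D_min = 2·71.682° − 6·45.195° + 360° = 232.193°.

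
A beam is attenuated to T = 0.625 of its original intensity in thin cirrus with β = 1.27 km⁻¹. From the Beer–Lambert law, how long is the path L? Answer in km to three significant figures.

0.370 km

Beer–Lambert: T = exp(−βL) ⇒ L = −ln(T)/β = −ln(0.625)/1.27 = 0.4700/1.27 = 0.3701 km.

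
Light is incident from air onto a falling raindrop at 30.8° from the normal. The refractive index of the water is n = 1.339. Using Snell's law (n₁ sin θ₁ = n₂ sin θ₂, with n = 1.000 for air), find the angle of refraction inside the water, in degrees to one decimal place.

Snell: sin θ_r = sin θ_i / n = sin 30.8° / 1.339 = 0.5120 / 1.339 = 0.3824.
θ_r = arcsin(0.3824) = 22.48°.

22.5°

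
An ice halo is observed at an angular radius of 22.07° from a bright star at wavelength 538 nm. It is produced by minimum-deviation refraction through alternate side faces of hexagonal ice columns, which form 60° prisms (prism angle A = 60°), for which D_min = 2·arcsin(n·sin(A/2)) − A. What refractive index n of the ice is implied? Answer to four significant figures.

1.313

Rearranging: n = sin((D_min + A)/2) / sin(A/2).
(D_min + A)/2 = (22.07° + 60°)/2 = 41.035°.
n = sin 41.035° / sin 30° = 0.6565 / 0.5000 = 1.3130.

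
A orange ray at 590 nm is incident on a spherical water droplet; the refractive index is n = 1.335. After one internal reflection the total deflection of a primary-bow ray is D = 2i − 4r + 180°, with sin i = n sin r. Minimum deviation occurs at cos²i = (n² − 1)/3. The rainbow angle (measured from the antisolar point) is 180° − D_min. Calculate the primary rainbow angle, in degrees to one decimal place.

41.8°

cos²i = (1.78222 − 1)/3 = 0.26074; i = arccos(0.51063) = 59.294°.
sin r = sin 59.294°/1.335 = 0.64405; r = 40.094°.
D_min = 2·59.294° − 4·40.094° + 180° = 138.212°.
Rainbow angle = 180° − D_min = 41.788°.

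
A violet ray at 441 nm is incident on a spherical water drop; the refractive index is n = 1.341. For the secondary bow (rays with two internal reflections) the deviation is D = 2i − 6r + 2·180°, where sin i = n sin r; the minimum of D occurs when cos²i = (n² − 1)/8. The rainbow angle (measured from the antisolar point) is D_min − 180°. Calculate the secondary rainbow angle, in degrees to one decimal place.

53.0°

cos²i = (1.79828 − 1)/8 = 0.09979; i = arccos(0.31589) = 71.586°.
sin r = sin 71.586°/1.341 = 0.70753; r = 45.034°.
D_min = 2·71.586° − 6·45.034° + 360° = 232.966°.
Rainbow angle = D_min − 180° = 52.966°.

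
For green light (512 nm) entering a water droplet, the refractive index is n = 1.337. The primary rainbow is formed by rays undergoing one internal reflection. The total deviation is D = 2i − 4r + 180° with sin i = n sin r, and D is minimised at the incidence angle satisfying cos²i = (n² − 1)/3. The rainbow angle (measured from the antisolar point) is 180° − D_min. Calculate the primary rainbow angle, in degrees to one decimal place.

41.5°

cos²i = (1.78757 − 1)/3 = 0.26252; i = arccos(0.51237) = 59.178°.
sin r = sin 59.178°/1.337 = 0.64231; r = 39.964°.
D_min = 2·59.178° − 4·39.964° + 180° = 138.500°.
Rainbow angle = 180° − D_min = 41.500°.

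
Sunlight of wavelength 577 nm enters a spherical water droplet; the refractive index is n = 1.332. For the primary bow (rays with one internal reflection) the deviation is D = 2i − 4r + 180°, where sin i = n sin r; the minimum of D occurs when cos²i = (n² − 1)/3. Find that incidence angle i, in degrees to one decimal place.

cos²i = (1.332² − 1)/3 = (1.77422 − 1)/3 = 0.25807.
cos i = 0.50801, so i = 59.469°.

59.5°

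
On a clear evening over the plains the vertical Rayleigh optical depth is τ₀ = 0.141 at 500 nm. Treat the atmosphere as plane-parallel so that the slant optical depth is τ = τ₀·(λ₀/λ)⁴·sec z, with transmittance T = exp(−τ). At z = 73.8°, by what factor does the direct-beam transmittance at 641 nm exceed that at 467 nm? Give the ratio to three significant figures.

1.61

Airmass: sec 73.8° = 3.5843.
τ(641 nm) = 0.141 × (500/641)⁴ × 3.5843 = 0.141 × 0.3702 × 3.5843 = 0.1871.
τ(467 nm) = 0.141 × (500/467)⁴ × 3.5843 = 0.141 × 1.3141 × 3.5843 = 0.6641.
T(641)/T(467) = exp(τ_B − τ_A) = exp(0.4770) = 1.6113.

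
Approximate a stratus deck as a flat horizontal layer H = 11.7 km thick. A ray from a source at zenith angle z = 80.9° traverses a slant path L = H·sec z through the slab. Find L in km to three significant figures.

sec z = 1/cos 80.9° = 6.3228.
L = 11.7 × 6.3228 = 73.977 km.

74.0 km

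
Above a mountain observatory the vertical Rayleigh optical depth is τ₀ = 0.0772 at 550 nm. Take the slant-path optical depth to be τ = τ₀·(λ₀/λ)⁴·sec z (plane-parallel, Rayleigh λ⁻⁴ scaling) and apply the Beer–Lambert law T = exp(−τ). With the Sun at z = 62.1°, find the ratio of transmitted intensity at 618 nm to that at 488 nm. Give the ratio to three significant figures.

1.18

Airmass: sec 62.1° = 2.1371.
τ(618 nm) = 0.0772 × (550/618)⁴ × 2.1371 = 0.0772 × 0.6273 × 2.1371 = 0.1035.
τ(488 nm) = 0.0772 × (550/488)⁴ × 2.1371 = 0.0772 × 1.6135 × 2.1371 = 0.2662.
T(618)/T(488) = exp(τ_B − τ_A) = exp(0.1627) = 1.1767.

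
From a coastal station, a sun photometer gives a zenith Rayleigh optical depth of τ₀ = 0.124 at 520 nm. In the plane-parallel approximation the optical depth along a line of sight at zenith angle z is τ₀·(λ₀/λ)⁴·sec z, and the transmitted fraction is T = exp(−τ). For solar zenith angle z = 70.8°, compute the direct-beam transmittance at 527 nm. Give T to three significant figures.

sec 70.8° = 3.0407.
τ = 0.124 × (520/527)⁴ × 3.0407 = 0.124 × 0.9479 × 3.0407 = 0.3574.
T = exp(−0.3574) = 0.6995.

0.699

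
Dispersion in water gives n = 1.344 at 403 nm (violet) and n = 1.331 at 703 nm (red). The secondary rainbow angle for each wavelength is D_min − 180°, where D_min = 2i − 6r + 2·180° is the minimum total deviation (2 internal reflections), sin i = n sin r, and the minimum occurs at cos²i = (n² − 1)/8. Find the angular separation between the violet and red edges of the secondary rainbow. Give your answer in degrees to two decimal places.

3.37°

At 403 nm (n = 1.344): cos²i = 0.10079 → i = 71.490°, r = 44.874°, D_min = 233.733°, rainbow angle = 53.733°.
At 703 nm (n = 1.331): cos²i = 0.09645 → i = 71.907°, r = 45.575°, D_min = 230.365°, rainbow angle = 50.365°.
Angular width = |53.733° − 50.365°| = 3.368°.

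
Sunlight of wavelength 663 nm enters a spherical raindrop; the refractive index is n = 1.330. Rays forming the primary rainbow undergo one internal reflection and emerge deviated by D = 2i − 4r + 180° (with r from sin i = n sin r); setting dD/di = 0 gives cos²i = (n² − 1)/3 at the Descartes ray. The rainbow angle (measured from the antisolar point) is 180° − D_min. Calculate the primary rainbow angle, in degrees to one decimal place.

cos²i = (1.76890 − 1)/3 = 0.25630; i = arccos(0.50626) = 59.585°.
sin r = sin 59.585°/1.330 = 0.64841; r = 40.422°.
D_min = 2·59.585° − 4·40.422° + 180° = 137.484°.
Rainbow angle = 180° − D_min = 42.516°.

42.5°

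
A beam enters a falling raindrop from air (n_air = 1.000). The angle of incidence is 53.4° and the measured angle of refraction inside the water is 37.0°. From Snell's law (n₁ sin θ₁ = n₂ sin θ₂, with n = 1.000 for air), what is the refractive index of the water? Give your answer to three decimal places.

n = sin θ_i / sin θ_r = sin 53.4° / sin 37.0° = 0.8028 / 0.6018 = 1.3340.

1.334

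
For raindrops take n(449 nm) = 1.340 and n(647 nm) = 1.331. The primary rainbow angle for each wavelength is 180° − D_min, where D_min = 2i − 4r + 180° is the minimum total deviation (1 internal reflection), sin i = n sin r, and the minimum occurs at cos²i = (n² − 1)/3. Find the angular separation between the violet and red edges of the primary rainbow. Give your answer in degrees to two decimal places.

At 449 nm (n = 1.340): cos²i = 0.26520 → i = 59.004°, r = 39.770°, D_min = 138.929°, rainbow angle = 41.071°.
At 647 nm (n = 1.331): cos²i = 0.25719 → i = 59.527°, r = 40.356°, D_min = 137.630°, rainbow angle = 42.370°.
Angular width = |41.071° − 42.370°| = 1.299°.

1.30°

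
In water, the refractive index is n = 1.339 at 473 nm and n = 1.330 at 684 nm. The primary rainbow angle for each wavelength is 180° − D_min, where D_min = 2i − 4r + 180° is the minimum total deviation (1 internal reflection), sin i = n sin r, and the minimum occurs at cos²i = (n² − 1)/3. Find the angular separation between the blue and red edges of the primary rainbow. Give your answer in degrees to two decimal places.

1.30°

At 473 nm (n = 1.339): cos²i = 0.26431 → i = 59.062°, r = 39.834°, D_min = 138.786°, rainbow angle = 41.214°.
At 684 nm (n = 1.330): cos²i = 0.25630 → i = 59.585°, r = 40.422°, D_min = 137.484°, rainbow angle = 42.516°.
Angular width = |41.214° − 42.516°| = 1.303°.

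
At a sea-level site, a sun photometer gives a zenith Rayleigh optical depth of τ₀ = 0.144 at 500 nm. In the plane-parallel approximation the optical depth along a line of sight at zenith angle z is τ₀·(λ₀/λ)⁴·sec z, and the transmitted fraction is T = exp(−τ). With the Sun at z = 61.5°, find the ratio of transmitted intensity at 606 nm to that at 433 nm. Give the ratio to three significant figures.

1.49

Airmass: sec 61.5° = 2.0957.
τ(606 nm) = 0.144 × (500/606)⁴ × 2.0957 = 0.144 × 0.4634 × 2.0957 = 0.1399.
τ(433 nm) = 0.144 × (500/433)⁴ × 2.0957 = 0.144 × 1.7780 × 2.0957 = 0.5366.
T(606)/T(433) = exp(τ_B − τ_A) = exp(0.3967) = 1.4869.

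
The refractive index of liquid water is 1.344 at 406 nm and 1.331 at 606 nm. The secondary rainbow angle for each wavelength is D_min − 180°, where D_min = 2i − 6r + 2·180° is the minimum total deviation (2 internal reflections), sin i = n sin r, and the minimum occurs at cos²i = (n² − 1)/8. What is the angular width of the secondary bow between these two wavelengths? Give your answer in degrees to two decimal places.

At 406 nm (n = 1.344): cos²i = 0.10079 → i = 71.490°, r = 44.874°, D_min = 233.733°, rainbow angle = 53.733°.
At 606 nm (n = 1.331): cos²i = 0.09645 → i = 71.907°, r = 45.575°, D_min = 230.365°, rainbow angle = 50.365°.
Angular width = |53.733° − 50.365°| = 3.368°.

3.37°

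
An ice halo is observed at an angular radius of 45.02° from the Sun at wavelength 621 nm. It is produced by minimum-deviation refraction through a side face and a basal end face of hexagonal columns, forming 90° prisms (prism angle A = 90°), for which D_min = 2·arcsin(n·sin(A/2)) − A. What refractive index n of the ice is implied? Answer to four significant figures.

1.307

Rearranging: n = sin((D_min + A)/2) / sin(A/2).
(D_min + A)/2 = (45.02° + 90°)/2 = 67.510°.
n = sin 67.510° / sin 45° = 0.9239 / 0.7071 = 1.3067.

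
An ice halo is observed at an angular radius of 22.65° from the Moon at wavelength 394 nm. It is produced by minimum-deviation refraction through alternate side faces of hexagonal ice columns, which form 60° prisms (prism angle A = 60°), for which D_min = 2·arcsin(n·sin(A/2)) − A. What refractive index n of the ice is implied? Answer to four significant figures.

Rearranging: n = sin((D_min + A)/2) / sin(A/2).
(D_min + A)/2 = (22.65° + 60°)/2 = 41.325°.
n = sin 41.325° / sin 30° = 0.6603 / 0.5000 = 1.3207.

1.321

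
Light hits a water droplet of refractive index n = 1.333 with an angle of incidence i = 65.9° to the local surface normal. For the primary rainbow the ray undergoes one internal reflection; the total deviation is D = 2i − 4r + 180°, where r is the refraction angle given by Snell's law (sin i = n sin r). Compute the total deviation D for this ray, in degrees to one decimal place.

sin r = sin 65.9° / 1.333 = 0.9128/1.333 = 0.6848; r = 43.22°.
D = 2·65.9° − 4·43.22° + 180° = 131.80° − 172.88° + 180° = 138.92°.

138.9°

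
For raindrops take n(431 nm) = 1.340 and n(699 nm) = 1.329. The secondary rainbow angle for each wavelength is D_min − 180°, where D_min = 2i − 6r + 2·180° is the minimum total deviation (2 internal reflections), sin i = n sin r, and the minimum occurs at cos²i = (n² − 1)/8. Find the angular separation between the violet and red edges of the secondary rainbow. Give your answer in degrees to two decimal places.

At 431 nm (n = 1.340): cos²i = 0.09945 → i = 71.618°, r = 45.088°, D_min = 232.709°, rainbow angle = 52.709°.
At 699 nm (n = 1.329): cos²i = 0.09578 → i = 71.972°, r = 45.685°, D_min = 229.837°, rainbow angle = 49.837°.
Angular width = |52.709° − 49.837°| = 2.872°.

2.87°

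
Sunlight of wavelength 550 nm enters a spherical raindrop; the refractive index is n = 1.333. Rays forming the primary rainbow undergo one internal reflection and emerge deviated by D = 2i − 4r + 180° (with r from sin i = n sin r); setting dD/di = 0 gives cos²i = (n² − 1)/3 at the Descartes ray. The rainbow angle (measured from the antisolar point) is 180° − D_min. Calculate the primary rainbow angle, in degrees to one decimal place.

cos²i = (1.77689 − 1)/3 = 0.25896; i = arccos(0.50888) = 59.410°.
sin r = sin 59.410°/1.333 = 0.64579; r = 40.225°.
D_min = 2·59.410° − 4·40.225° + 180° = 137.922°.
Rainbow angle = 180° − D_min = 42.078°.

42.1°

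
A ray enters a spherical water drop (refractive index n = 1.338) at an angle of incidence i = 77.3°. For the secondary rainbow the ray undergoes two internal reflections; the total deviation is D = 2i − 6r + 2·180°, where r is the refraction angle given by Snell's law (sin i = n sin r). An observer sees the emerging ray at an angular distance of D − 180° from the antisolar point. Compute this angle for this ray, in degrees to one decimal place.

sin r = sin 77.3° / 1.338 = 0.9755/1.338 = 0.7291; r = 46.81°.
D = 2·77.3° − 6·46.81° + 2·180° = 154.60° − 280.87° + 360° = 233.73°.
Angle from antisolar point = D − 180° = 53.73°.

53.7°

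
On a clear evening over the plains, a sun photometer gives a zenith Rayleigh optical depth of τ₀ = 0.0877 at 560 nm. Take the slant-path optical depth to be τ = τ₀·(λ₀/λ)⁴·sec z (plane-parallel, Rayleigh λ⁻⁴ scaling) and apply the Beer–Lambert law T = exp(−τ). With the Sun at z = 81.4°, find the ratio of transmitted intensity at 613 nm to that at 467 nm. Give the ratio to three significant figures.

2.23

Airmass: sec 81.4° = 6.6874.
τ(613 nm) = 0.0877 × (560/613)⁴ × 6.6874 = 0.0877 × 0.6965 × 6.6874 = 0.4085.
τ(467 nm) = 0.0877 × (560/467)⁴ × 6.6874 = 0.0877 × 2.0677 × 6.6874 = 1.2127.
T(613)/T(467) = exp(τ_B − τ_A) = exp(0.8042) = 2.2349.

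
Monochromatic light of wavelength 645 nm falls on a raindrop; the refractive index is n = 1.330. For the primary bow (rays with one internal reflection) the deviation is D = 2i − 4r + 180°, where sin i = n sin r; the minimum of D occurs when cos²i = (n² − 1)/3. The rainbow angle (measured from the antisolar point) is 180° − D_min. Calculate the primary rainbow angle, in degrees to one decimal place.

cos²i = (1.76890 − 1)/3 = 0.25630; i = arccos(0.50626) = 59.585°.
sin r = sin 59.585°/1.330 = 0.64841; r = 40.422°.
D_min = 2·59.585° − 4·40.422° + 180° = 137.484°.
Rainbow angle = 180° − D_min = 42.516°.

42.5°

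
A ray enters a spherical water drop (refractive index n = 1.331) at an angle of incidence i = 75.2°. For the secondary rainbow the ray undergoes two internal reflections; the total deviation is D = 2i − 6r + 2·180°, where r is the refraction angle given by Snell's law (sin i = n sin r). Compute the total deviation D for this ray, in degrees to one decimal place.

sin r = sin 75.2° / 1.331 = 0.9668/1.331 = 0.7264; r = 46.58°.
D = 2·75.2° − 6·46.58° + 2·180° = 150.40° − 279.51° + 360° = 230.89°.

230.9°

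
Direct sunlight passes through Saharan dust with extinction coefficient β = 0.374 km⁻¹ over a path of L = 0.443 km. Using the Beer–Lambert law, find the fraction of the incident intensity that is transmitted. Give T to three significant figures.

0.847

τ = β·L = 0.374 × 0.443 = 0.1657.
T = exp(−0.1657) = 0.8473.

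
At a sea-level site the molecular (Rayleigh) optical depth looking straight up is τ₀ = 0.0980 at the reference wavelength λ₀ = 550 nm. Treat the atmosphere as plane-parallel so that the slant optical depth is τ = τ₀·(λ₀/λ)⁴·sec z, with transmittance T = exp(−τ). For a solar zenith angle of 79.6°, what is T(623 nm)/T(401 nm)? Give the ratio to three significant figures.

Airmass: sec 79.6° = 5.5396.
τ(623 nm) = 0.0980 × (550/623)⁴ × 5.5396 = 0.0980 × 0.6074 × 5.5396 = 0.3298.
τ(401 nm) = 0.0980 × (550/401)⁴ × 5.5396 = 0.0980 × 3.5389 × 5.5396 = 1.9212.
T(623)/T(401) = exp(τ_B − τ_A) = exp(1.5915) = 4.9109.

4.91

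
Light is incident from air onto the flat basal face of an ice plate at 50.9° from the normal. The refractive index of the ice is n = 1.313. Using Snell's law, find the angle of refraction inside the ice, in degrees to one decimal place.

Snell: sin θ_r = sin θ_i / n = sin 50.9° / 1.313 = 0.7760 / 1.313 = 0.5910.
θ_r = arcsin(0.5910) = 36.23°.

36.2°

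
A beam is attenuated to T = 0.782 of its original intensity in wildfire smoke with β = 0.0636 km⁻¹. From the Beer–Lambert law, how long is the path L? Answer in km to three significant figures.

3.87 km

Beer–Lambert: T = exp(−βL) ⇒ L = −ln(T)/β = −ln(0.782)/0.0636 = 0.2459/0.0636 = 3.866 km.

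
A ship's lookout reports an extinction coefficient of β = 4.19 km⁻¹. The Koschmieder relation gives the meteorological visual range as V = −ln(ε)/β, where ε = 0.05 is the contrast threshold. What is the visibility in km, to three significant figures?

V = −ln(0.05) / 4.19 = 2.996 / 4.19 = 0.7150 km.

0.715 km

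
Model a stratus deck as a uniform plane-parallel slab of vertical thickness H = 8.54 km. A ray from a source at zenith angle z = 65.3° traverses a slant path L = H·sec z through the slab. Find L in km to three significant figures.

sec z = 1/cos 65.3° = 2.3931.
L = 8.54 × 2.3931 = 20.437 km.

20.4 km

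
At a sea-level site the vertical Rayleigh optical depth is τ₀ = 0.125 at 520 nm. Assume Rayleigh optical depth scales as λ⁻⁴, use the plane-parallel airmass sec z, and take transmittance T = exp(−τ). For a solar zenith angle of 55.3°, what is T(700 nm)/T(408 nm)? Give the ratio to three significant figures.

1.67

Airmass: sec 55.3° = 1.7566.
τ(700 nm) = 0.125 × (520/700)⁴ × 1.7566 = 0.125 × 0.3045 × 1.7566 = 0.0669.
τ(408 nm) = 0.125 × (520/408)⁴ × 1.7566 = 0.125 × 2.6386 × 1.7566 = 0.5794.
T(700)/T(408) = exp(τ_B − τ_A) = exp(0.5125) = 1.6695.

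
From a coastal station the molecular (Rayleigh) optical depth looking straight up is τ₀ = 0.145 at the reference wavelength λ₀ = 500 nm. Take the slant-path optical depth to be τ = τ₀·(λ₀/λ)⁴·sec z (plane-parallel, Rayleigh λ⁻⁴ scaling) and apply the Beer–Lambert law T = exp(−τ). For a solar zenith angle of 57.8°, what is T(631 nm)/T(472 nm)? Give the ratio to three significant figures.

Airmass: sec 57.8° = 1.8766.
τ(631 nm) = 0.145 × (500/631)⁴ × 1.8766 = 0.145 × 0.3942 × 1.8766 = 0.1073.
τ(472 nm) = 0.145 × (500/472)⁴ × 1.8766 = 0.145 × 1.2593 × 1.8766 = 0.3427.
T(631)/T(472) = exp(τ_B − τ_A) = exp(0.2354) = 1.2654.

1.27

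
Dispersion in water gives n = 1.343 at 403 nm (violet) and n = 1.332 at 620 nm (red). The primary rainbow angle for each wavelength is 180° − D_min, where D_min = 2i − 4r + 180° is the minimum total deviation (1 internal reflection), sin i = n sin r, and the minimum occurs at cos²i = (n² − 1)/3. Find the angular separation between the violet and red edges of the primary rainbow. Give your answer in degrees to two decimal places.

At 403 nm (n = 1.343): cos²i = 0.26788 → i = 58.830°, r = 39.577°, D_min = 139.354°, rainbow angle = 40.646°.
At 620 nm (n = 1.332): cos²i = 0.25807 → i = 59.469°, r = 40.290°, D_min = 137.776°, rainbow angle = 42.224°.
Angular width = |40.646° − 42.224°| = 1.578°.

1.58°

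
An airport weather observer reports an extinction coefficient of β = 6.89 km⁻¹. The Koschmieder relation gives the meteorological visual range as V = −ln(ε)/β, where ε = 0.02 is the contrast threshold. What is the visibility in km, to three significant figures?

V = −ln(0.02) / 6.89 = 3.912 / 6.89 = 0.5678 km.

0.568 km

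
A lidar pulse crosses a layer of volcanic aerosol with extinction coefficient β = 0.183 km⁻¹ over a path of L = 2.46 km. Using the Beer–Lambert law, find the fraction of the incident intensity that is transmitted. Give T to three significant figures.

τ = β·L = 0.183 × 2.46 = 0.4502.
T = exp(−0.4502) = 0.6375.

0.638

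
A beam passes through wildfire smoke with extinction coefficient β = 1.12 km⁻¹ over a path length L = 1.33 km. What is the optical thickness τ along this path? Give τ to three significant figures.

1.49

τ = β·L = 1.12 × 1.33 = 1.4896.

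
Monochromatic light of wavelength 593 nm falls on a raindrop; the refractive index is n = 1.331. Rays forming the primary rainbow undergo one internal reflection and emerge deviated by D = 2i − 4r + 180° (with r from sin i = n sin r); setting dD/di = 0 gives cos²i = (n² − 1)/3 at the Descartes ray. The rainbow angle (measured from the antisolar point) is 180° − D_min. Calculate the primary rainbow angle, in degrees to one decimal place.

cos²i = (1.77156 − 1)/3 = 0.25719; i = arccos(0.50714) = 59.527°.
sin r = sin 59.527°/1.331 = 0.64753; r = 40.356°.
D_min = 2·59.527° − 4·40.356° + 180° = 137.630°.
Rainbow angle = 180° − D_min = 42.370°.

42.4°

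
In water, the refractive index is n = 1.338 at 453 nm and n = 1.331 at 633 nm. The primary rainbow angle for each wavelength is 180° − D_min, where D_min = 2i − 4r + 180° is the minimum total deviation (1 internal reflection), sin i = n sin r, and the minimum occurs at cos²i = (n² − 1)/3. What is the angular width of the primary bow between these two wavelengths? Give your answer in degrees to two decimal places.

1.01°

At 453 nm (n = 1.338): cos²i = 0.26341 → i = 59.120°, r = 39.899°, D_min = 138.643°, rainbow angle = 41.357°.
At 633 nm (n = 1.331): cos²i = 0.25719 → i = 59.527°, r = 40.356°, D_min = 137.630°, rainbow angle = 42.370°.
Angular width = |41.357° − 42.370°| = 1.013°.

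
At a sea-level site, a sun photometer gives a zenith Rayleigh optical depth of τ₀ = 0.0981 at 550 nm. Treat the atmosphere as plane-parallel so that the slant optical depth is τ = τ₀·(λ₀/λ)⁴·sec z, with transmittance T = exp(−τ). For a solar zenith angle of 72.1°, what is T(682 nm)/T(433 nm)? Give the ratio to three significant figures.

2.01

Airmass: sec 72.1° = 3.2535.
τ(682 nm) = 0.0981 × (550/682)⁴ × 3.2535 = 0.0981 × 0.4230 × 3.2535 = 0.1350.
τ(433 nm) = 0.0981 × (550/433)⁴ × 3.2535 = 0.0981 × 2.6031 × 3.2535 = 0.8309.
T(682)/T(433) = exp(τ_B − τ_A) = exp(0.6959) = 2.0054.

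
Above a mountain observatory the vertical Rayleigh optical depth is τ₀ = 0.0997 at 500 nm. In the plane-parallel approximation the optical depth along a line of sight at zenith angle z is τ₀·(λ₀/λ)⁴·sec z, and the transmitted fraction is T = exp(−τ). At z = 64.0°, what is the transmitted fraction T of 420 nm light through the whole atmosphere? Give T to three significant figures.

0.633

sec 64.0° = 2.2812.
τ = 0.0997 × (500/420)⁴ × 2.2812 = 0.0997 × 2.0086 × 2.2812 = 0.4568.
T = exp(−0.4568) = 0.6333.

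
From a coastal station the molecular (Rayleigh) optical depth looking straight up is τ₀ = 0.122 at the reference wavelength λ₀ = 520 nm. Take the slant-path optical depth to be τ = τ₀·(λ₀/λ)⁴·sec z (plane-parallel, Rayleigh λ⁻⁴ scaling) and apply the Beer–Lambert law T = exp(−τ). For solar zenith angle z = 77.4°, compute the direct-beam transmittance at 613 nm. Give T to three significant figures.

0.749

sec 77.4° = 4.5841.
τ = 0.122 × (520/613)⁴ × 4.5841 = 0.122 × 0.5178 × 4.5841 = 0.2896.
T = exp(−0.2896) = 0.7486.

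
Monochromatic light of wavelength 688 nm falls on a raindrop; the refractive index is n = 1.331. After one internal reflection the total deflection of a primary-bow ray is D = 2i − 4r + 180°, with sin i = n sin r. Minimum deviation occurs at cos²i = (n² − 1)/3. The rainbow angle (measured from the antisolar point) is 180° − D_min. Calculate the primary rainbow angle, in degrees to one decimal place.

42.4°

cos²i = (1.77156 − 1)/3 = 0.25719; i = arccos(0.50714) = 59.527°.
sin r = sin 59.527°/1.331 = 0.64753; r = 40.356°.
D_min = 2·59.527° − 4·40.356° + 180° = 137.630°.
Rainbow angle = 180° − D_min = 42.370°.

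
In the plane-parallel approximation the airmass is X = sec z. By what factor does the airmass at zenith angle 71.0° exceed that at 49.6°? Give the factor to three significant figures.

1.99

X(71.0°)/X(49.6°) = sec 71.0° / sec 49.6° = cos 49.6° / cos 71.0° = 0.6481/0.3256 = 1.9907.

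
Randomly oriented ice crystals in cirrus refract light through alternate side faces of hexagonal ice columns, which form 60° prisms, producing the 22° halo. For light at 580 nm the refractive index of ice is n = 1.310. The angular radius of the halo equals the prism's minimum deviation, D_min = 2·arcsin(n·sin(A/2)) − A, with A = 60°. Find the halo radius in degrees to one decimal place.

n·sin(A/2) = 1.310 × sin 30° = 1.310 × 0.5000 = 0.6550.
D_min = 2·arcsin(0.6550) − 60° = 2 × 40.920° − 60° = 21.839°.

21.8°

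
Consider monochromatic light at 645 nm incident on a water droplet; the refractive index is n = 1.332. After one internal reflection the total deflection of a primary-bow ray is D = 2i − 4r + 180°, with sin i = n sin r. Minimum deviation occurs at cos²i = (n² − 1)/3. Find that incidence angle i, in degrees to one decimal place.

cos²i = (1.332² − 1)/3 = (1.77422 − 1)/3 = 0.25807.
cos i = 0.50801, so i = 59.469°.

59.5°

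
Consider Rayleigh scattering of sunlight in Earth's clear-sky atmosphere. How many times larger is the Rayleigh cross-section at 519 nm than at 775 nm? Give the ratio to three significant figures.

4.97

Rayleigh scattering ∝ λ⁻⁴, so the ratio of coefficients is the inverse fourth power of the wavelength ratio.
σ(519)/σ(775) = (775/519)⁴ = (1.4933)⁴ = 4.972.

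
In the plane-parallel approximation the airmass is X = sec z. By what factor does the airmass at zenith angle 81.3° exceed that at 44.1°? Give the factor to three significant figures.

4.75

X(81.3°)/X(44.1°) = sec 81.3° / sec 44.1° = cos 44.1° / cos 81.3° = 0.7181/0.1513 = 4.7476.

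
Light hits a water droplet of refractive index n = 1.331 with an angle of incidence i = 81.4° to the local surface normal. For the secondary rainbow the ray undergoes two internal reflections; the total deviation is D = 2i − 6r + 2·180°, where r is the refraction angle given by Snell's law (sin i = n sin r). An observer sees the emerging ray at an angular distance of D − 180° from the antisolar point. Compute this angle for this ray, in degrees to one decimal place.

54.9°

sin r = sin 81.4° / 1.331 = 0.9888/1.331 = 0.7429; r = 47.98°.
D = 2·81.4° − 6·47.98° + 2·180° = 162.80° − 287.86° + 360° = 234.94°.
Angle from antisolar point = D − 180° = 54.94°.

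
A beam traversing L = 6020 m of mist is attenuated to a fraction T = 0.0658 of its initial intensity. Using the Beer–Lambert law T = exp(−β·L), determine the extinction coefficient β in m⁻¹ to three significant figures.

0.000452 m⁻¹

Beer–Lambert: T = exp(−βL) ⇒ β = −ln(T)/L = −ln(0.0658)/6020 = 2.7211/6020 = 0.000452 m⁻¹.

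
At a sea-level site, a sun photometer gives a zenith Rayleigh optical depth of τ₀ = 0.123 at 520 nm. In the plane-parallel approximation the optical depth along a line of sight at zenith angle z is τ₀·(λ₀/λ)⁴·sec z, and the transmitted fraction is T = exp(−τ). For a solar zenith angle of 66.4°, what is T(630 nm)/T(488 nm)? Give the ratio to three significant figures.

1.29

Airmass: sec 66.4° = 2.4978.
τ(630 nm) = 0.123 × (520/630)⁴ × 2.4978 = 0.123 × 0.4641 × 2.4978 = 0.1426.
τ(488 nm) = 0.123 × (520/488)⁴ × 2.4978 = 0.123 × 1.2892 × 2.4978 = 0.3961.
T(630)/T(488) = exp(τ_B − τ_A) = exp(0.2535) = 1.2885.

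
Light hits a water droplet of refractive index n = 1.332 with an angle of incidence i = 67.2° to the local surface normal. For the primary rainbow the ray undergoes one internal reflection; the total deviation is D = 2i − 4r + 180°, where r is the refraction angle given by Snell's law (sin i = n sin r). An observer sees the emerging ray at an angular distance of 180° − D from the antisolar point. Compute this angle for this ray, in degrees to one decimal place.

40.8°

sin r = sin 67.2° / 1.332 = 0.9219/1.332 = 0.6921; r = 43.80°.
D = 2·67.2° − 4·43.80° + 180° = 134.40° − 175.18° + 180° = 139.22°.
Angle from antisolar point = 180° − D = 40.78°.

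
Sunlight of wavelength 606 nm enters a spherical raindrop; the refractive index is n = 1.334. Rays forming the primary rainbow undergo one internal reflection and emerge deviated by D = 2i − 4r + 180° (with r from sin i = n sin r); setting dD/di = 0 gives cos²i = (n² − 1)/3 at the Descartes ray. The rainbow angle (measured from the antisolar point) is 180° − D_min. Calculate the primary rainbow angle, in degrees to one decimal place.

41.9°

cos²i = (1.77956 − 1)/3 = 0.25985; i = arccos(0.50976) = 59.352°.
sin r = sin 59.352°/1.334 = 0.64492; r = 40.159°.
D_min = 2·59.352° − 4·40.159° + 180° = 138.067°.
Rainbow angle = 180° − D_min = 41.933°.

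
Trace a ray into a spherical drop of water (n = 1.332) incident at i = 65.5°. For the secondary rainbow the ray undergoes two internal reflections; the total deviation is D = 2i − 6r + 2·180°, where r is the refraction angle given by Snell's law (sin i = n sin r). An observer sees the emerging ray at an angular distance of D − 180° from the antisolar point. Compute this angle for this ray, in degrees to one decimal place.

sin r = sin 65.5° / 1.332 = 0.9100/1.332 = 0.6832; r = 43.09°.
D = 2·65.5° − 6·43.09° + 2·180° = 131.00° − 258.54° + 360° = 232.46°.
Angle from antisolar point = D − 180° = 52.46°.

52.5°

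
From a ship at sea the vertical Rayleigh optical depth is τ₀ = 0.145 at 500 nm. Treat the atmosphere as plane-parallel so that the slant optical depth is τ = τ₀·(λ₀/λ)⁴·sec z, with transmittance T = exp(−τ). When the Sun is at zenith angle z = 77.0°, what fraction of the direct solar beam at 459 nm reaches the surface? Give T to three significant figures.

sec 77.0° = 4.4454.
τ = 0.145 × (500/459)⁴ × 4.4454 = 0.145 × 1.4081 × 4.4454 = 0.9076.
T = exp(−0.9076) = 0.4035.

0.403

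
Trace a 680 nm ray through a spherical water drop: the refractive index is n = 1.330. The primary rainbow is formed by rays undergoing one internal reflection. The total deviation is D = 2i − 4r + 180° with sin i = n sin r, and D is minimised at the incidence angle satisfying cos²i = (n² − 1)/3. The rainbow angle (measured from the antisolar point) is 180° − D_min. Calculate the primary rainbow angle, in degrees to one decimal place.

cos²i = (1.76890 − 1)/3 = 0.25630; i = arccos(0.50626) = 59.585°.
sin r = sin 59.585°/1.330 = 0.64841; r = 40.422°.
D_min = 2·59.585° − 4·40.422° + 180° = 137.484°.
Rainbow angle = 180° − D_min = 42.516°.

42.5°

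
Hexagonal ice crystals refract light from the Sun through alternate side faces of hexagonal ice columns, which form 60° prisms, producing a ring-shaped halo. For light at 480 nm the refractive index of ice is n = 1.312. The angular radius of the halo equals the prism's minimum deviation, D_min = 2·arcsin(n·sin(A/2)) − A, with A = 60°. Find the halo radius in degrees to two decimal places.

21.99°

n·sin(A/2) = 1.312 × sin 30° = 1.312 × 0.5000 = 0.6560.
D_min = 2·arcsin(0.6560) − 60° = 2 × 40.996° − 60° = 21.991°.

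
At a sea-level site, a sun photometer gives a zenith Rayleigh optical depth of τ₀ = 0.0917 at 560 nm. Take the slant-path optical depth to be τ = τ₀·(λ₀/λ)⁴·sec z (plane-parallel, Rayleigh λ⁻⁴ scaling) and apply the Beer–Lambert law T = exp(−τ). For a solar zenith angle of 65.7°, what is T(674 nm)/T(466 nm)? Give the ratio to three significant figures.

1.43

Airmass: sec 65.7° = 2.4300.
τ(674 nm) = 0.0917 × (560/674)⁴ × 2.4300 = 0.0917 × 0.4766 × 2.4300 = 0.1062.
τ(466 nm) = 0.0917 × (560/466)⁴ × 2.4300 = 0.0917 × 2.0855 × 2.4300 = 0.4647.
T(674)/T(466) = exp(τ_B − τ_A) = exp(0.3585) = 1.4312.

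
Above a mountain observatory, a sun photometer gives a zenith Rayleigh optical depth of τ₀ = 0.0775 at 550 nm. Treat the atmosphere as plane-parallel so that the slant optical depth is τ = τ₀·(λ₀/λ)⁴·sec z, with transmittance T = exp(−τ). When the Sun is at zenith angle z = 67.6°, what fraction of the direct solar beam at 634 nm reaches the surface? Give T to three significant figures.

sec 67.6° = 2.6242.
τ = 0.0775 × (550/634)⁴ × 2.6242 = 0.0775 × 0.5664 × 2.6242 = 0.1152.
T = exp(−0.1152) = 0.8912.

0.891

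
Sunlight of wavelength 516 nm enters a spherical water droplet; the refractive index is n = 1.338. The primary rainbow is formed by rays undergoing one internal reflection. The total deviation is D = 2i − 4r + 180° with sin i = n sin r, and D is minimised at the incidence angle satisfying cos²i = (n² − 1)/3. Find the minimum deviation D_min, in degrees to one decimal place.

cos²i = (1.79024 − 1)/3 = 0.26341; i = arccos(0.51324) = 59.120°.
sin r = sin 59.120°/1.338 = 0.64144; r = 39.899°.
D_min = 2·59.120° − 4·39.899° + 180° = 138.643°.

138.6°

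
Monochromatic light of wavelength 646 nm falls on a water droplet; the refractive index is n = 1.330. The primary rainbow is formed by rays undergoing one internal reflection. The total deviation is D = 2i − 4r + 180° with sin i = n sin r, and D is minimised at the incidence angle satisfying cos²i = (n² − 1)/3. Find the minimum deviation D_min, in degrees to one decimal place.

cos²i = (1.76890 − 1)/3 = 0.25630; i = arccos(0.50626) = 59.585°.
sin r = sin 59.585°/1.330 = 0.64841; r = 40.422°.
D_min = 2·59.585° − 4·40.422° + 180° = 137.484°.

137.5°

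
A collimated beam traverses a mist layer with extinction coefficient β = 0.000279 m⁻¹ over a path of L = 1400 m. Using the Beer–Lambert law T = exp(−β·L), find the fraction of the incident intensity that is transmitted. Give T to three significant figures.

τ = β·L = 0.000279 × 1400 = 0.3906.
T = exp(−0.3906) = 0.6767.

0.677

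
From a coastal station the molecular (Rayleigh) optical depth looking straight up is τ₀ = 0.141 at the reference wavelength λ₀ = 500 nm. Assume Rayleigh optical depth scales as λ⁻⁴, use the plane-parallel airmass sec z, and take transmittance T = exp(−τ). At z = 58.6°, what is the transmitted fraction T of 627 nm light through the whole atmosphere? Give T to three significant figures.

sec 58.6° = 1.9194.
τ = 0.141 × (500/627)⁴ × 1.9194 = 0.141 × 0.4044 × 1.9194 = 0.1094.
T = exp(−0.1094) = 0.8963.

0.896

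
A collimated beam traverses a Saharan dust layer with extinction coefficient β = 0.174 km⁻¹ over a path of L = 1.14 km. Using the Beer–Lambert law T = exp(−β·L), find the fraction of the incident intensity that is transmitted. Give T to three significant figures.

τ = β·L = 0.174 × 1.14 = 0.1984.
T = exp(−0.1984) = 0.8201.

0.820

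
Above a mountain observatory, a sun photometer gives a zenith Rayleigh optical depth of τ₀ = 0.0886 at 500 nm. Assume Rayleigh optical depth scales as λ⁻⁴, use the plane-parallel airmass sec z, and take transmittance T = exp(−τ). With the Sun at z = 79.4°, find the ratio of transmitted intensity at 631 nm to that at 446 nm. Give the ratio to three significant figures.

Airmass: sec 79.4° = 5.4362.
τ(631 nm) = 0.0886 × (500/631)⁴ × 5.4362 = 0.0886 × 0.3942 × 5.4362 = 0.1899.
τ(446 nm) = 0.0886 × (500/446)⁴ × 5.4362 = 0.0886 × 1.5796 × 5.4362 = 0.7608.
T(631)/T(446) = exp(τ_B − τ_A) = exp(0.5709) = 1.7699.

1.77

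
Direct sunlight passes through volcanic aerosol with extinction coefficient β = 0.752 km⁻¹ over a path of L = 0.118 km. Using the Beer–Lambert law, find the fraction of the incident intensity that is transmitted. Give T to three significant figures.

τ = β·L = 0.752 × 0.118 = 0.0887.
T = exp(−0.0887) = 0.9151.

0.915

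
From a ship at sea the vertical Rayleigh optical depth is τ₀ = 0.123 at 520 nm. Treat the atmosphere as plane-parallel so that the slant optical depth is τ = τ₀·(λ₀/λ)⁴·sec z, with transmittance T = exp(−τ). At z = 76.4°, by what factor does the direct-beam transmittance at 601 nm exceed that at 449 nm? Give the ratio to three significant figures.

1.91

Airmass: sec 76.4° = 4.2527.
τ(601 nm) = 0.123 × (520/601)⁴ × 4.2527 = 0.123 × 0.5604 × 4.2527 = 0.2932.
τ(449 nm) = 0.123 × (520/449)⁴ × 4.2527 = 0.123 × 1.7990 × 4.2527 = 0.9410.
T(601)/T(449) = exp(τ_B − τ_A) = exp(0.6479) = 1.9115.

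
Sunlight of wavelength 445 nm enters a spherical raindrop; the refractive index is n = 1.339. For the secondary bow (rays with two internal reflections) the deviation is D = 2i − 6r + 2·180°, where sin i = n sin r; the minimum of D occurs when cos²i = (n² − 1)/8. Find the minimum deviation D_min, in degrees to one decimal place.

cos²i = (1.79292 − 1)/8 = 0.09912; i = arccos(0.31483) = 71.650°.
sin r = sin 71.650°/1.339 = 0.70885; r = 45.141°.
D_min = 2·71.650° − 6·45.141° + 360° = 232.451°.

232.5°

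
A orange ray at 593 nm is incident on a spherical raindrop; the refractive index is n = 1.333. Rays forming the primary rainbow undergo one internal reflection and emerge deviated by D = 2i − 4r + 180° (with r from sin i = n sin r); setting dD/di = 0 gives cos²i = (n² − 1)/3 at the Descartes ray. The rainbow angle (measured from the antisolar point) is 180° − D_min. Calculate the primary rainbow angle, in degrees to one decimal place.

cos²i = (1.77689 − 1)/3 = 0.25896; i = arccos(0.50888) = 59.410°.
sin r = sin 59.410°/1.333 = 0.64579; r = 40.225°.
D_min = 2·59.410° − 4·40.225° + 180° = 137.922°.
Rainbow angle = 180° − D_min = 42.078°.

42.1°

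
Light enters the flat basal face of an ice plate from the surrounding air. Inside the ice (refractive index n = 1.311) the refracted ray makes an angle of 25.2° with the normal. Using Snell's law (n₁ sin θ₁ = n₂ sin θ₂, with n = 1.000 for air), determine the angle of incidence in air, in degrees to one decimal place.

33.9°

Snell: sin θ_i = n · sin θ_r = 1.311 × sin 25.2° = 1.311 × 0.4258 = 0.5582.
θ_i = arcsin(0.5582) = 33.93°.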